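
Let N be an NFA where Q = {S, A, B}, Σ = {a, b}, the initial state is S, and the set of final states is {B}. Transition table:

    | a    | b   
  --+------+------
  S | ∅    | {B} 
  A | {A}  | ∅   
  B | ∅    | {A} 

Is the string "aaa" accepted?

Start in {S}.
Read 'a': S→∅; now ∅.
The set is empty and remains empty for the remaining 2 symbols.
The final set ∅ contains no accepting state.

No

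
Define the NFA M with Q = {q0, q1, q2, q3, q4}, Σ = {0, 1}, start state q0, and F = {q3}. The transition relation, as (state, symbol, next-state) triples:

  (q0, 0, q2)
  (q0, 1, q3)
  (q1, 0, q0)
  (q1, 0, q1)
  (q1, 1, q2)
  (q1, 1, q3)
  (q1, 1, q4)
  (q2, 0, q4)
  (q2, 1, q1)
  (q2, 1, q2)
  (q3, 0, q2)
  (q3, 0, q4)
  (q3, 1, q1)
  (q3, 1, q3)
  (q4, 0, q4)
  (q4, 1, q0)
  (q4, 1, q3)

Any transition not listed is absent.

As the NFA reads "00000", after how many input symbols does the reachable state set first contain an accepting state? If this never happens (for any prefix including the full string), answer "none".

none

Start in {q0}.
Read '0': {q0} → {q2}.
Read '0': {q2} → {q4}.
Read '0': {q4} → {q4}.
Read '0': {q4} → {q4}.
Read '0': {q4} → {q4}.
No reachable set along the way intersects F.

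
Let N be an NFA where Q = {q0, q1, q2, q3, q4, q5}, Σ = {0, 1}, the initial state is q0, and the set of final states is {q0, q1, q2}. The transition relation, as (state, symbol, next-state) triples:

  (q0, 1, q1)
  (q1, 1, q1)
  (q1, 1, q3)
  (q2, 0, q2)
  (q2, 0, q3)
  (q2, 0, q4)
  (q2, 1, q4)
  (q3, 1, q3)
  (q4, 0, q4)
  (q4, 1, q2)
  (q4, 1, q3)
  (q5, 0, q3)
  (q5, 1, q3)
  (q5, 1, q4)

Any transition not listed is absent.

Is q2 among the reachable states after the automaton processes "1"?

Start in {q0}.
Read '1': q0→{q1}; now {q1}.
State q2 is not in {q1}.

No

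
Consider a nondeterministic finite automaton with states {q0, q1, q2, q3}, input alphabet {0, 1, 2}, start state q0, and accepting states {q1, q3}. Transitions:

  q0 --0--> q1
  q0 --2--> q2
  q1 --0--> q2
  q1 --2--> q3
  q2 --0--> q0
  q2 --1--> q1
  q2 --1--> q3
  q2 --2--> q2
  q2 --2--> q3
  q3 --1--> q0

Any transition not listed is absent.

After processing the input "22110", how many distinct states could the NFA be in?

1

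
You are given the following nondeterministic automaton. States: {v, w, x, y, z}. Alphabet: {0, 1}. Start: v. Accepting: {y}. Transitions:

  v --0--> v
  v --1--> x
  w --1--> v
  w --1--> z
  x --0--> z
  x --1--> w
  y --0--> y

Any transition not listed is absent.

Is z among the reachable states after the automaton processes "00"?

No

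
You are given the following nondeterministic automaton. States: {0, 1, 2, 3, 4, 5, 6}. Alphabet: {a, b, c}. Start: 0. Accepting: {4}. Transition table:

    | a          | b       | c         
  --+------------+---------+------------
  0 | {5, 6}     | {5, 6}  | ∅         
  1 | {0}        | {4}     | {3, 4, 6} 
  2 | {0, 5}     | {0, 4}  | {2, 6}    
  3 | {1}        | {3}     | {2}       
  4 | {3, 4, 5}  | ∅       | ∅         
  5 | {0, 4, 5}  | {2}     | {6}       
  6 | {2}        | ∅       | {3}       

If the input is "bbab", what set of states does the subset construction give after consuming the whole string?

{2, 5, 6}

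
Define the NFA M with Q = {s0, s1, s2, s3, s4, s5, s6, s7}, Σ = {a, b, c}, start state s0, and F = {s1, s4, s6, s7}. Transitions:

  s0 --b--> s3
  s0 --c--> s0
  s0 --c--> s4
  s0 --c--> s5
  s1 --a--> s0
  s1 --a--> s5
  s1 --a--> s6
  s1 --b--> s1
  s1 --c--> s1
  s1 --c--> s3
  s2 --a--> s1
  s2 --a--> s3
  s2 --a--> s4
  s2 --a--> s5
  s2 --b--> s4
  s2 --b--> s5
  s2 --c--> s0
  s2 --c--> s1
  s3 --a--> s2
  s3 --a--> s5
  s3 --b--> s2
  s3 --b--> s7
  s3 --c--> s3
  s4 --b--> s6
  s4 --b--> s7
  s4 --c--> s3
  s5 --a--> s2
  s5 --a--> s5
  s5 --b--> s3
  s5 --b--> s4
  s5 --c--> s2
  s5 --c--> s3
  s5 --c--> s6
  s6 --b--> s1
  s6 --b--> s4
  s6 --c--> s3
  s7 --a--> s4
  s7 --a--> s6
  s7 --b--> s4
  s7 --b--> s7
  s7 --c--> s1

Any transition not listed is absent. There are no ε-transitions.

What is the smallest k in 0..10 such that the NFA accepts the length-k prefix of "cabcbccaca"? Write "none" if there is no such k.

1

Start in {s0}.
Read 'c': {s0} → {s0, s4, s5}.
None of the earlier sets intersect F, but {s0, s4, s5} does.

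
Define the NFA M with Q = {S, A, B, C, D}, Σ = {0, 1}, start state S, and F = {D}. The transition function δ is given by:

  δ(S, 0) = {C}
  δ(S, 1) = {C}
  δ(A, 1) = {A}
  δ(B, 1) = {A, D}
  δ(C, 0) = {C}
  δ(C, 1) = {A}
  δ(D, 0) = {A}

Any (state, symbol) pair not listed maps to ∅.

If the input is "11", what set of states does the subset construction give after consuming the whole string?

{A}

Start in {S}.
Read '1': S→{C}; now {C}.
Read '1': C→{A}; now {A}.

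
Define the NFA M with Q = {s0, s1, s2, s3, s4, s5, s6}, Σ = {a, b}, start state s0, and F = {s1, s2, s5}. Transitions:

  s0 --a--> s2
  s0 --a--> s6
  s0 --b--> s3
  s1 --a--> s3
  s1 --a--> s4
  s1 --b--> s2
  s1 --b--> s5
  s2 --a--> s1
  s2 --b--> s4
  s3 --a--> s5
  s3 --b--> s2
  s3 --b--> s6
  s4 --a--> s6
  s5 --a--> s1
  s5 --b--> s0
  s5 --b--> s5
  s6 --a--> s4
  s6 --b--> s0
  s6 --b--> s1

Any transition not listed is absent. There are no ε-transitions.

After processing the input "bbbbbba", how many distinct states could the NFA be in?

Start in {s0}.
Read 'b': {s0} → {s3}.
Read 'b': {s3} → {s2, s6}.
Read 'b': {s2, s6} → {s0, s1, s4}.
Read 'b': {s0, s1, s4} → {s2, s3, s5}.
Read 'b': {s2, s3, s5} → {s0, s2, s4, s5, s6}.
Read 'b': {s0, s2, s4, s5, s6} → {s0, s1, s3, s4, s5}.
Read 'a': {s0, s1, s3, s4, s5} → {s1, s2, s3, s4, s5, s6}.
That set has 6 states.

6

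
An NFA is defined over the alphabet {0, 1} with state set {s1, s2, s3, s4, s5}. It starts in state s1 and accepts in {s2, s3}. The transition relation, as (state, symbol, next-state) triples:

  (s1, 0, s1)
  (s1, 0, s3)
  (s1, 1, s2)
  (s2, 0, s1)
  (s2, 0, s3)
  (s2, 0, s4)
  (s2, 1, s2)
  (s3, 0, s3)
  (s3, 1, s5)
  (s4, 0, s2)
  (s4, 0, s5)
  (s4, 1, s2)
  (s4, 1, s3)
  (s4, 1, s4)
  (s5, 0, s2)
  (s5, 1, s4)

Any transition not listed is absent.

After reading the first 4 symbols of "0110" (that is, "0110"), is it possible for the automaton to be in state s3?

Start in {s1}.
Read '0': s1→{s1, s3}; now {s1, s3}.
Read '1': s1→{s2}, s3→{s5}; now {s2, s5}.
Read '1': s2→{s2}, s5→{s4}; now {s2, s4}.
Read '0': s2→{s1, s3, s4}, s4→{s2, s5}; now {s1, s2, s3, s4, s5}.
State s3 is in {s1, s2, s3, s4, s5}.

Yes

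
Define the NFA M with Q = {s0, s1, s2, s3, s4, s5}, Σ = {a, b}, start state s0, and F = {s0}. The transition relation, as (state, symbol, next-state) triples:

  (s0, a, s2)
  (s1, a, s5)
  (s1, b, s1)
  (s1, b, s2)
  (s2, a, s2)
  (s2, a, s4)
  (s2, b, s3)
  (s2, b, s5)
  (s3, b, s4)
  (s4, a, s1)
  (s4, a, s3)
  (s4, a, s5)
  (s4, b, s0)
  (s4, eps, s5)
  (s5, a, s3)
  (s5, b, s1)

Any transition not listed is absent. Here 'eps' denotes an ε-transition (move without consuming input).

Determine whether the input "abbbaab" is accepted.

Start in {s0}.
Read 'a': {s0} → {s2}.
Read 'b': {s2} → {s3, s5}.
Read 'b': {s3, s5} → {s1, s4, s5}.
Read 'b': {s1, s4, s5} → {s0, s1, s2}.
Read 'a': {s0, s1, s2} → {s2, s4, s5}.
Read 'a': {s2, s4, s5} → {s1, s2, s3, s4, s5}.
Read 'b': {s1, s2, s3, s4, s5} → {s0, s1, s2, s3, s4, s5}.
The final set {s0, s1, s2, s3, s4, s5} contains the accepting state s0.

Yes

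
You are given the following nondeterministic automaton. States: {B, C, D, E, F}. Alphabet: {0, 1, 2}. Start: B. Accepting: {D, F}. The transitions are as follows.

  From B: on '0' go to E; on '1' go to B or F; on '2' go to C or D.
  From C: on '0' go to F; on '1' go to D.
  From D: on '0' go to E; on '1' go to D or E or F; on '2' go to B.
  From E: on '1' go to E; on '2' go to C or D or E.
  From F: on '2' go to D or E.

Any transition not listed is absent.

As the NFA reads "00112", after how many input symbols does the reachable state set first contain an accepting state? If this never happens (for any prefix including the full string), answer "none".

none

Start in {B}.
Read '0': B→{E}; now {E}.
Read '0': E→∅; now ∅.
The set is empty and remains empty for the remaining 3 symbols.
No reachable set along the way intersects F.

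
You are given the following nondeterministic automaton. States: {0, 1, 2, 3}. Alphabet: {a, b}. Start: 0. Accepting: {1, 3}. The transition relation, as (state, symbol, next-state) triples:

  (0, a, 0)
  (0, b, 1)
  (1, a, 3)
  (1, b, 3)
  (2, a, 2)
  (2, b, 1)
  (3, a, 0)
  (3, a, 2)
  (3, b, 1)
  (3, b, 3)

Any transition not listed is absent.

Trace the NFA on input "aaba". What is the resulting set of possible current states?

Start in {0}.
Read 'a': 0→{0}; now {0}.
Read 'a': 0→{0}; now {0}.
Read 'b': 0→{1}; now {1}.
Read 'a': 1→{3}; now {3}.

{3}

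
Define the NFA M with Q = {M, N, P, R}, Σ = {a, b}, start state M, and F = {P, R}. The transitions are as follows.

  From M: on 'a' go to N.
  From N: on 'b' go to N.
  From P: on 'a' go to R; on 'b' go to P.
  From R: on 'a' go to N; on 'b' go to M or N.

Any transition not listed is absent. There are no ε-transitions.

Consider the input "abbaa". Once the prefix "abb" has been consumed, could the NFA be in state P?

No

Start in {M}.
Read 'a': {M} → {N}.
Read 'b': {N} → {N}.
Read 'b': {N} → {N}.
State P is not in {N}.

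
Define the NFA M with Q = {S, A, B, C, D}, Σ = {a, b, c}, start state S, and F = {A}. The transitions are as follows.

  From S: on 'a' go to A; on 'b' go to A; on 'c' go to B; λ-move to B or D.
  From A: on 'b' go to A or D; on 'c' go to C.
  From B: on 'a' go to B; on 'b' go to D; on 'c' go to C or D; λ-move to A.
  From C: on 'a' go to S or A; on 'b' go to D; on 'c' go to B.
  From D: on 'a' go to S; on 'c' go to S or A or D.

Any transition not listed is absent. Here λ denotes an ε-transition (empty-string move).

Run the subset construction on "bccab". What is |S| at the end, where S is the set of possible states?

Start: ε-closure({S}) = {S, A, B, D}.
Read 'b': {S, A, B, D} → {A, D}.
Read 'c': {A, D} → {S, A, B, C, D}.
Read 'c': {S, A, B, C, D} → {S, A, B, C, D}.
Read 'a': {S, A, B, C, D} → {S, A, B, D}.
Read 'b': {S, A, B, D} → {A, D}.
That set has 2 states.

2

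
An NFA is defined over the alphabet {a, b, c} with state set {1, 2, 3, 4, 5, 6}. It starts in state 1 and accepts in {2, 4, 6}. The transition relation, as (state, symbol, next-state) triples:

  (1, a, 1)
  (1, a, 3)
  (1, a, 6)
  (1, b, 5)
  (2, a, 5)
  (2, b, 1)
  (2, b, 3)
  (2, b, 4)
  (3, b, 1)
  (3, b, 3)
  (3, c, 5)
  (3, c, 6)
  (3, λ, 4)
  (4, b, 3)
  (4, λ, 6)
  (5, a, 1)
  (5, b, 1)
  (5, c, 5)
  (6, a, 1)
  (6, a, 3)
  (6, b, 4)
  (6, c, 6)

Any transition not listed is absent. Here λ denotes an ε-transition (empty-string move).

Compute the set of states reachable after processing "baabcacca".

Start in {1}.
Read 'b': {1} → {5}.
Read 'a': {5} → {1}.
Read 'a': {1} → {1, 3, 4, 6}.
Read 'b': {1, 3, 4, 6} → {1, 3, 4, 5, 6}.
Read 'c': {1, 3, 4, 5, 6} → {5, 6}.
Read 'a': {5, 6} → {1, 3, 4, 6}.
Read 'c': {1, 3, 4, 6} → {5, 6}.
Read 'c': {5, 6} → {5, 6}.
Read 'a': {5, 6} → {1, 3, 4, 6}.

{1, 3, 4, 6}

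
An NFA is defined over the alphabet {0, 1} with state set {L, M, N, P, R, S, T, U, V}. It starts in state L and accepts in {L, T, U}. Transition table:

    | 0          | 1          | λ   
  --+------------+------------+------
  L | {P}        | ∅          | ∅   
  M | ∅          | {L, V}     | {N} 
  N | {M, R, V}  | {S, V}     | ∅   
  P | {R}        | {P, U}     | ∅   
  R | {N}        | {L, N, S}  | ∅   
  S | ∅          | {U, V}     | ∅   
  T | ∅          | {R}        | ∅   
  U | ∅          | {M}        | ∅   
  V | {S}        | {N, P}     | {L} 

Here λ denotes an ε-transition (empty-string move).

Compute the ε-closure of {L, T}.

{L, T}

Begin with {L, T}.
No ε-moves leave this set, so the closure equals the set itself.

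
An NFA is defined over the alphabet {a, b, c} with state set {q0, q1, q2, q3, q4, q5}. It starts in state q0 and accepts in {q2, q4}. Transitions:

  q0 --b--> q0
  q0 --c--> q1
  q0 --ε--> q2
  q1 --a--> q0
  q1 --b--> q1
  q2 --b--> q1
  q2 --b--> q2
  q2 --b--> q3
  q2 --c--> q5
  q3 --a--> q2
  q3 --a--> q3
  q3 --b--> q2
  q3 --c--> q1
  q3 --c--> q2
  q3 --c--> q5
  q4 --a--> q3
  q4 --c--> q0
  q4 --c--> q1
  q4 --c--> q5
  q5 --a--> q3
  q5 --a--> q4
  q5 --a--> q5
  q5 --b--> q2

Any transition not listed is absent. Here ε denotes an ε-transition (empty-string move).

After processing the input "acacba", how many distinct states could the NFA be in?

Start: ε-closure({q0}) = {q0, q2}.
Read 'a': {q0, q2} → ∅.
The set is empty and remains empty for the remaining 5 symbols.
That set has 0 states.

0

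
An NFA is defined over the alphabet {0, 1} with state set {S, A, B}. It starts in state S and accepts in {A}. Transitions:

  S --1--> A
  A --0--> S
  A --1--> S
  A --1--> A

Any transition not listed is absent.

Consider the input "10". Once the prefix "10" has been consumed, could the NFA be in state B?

No

Start in {S}.
Read '1': S→{A}; now {A}.
Read '0': A→{S}; now {S}.
State B is not in {S}.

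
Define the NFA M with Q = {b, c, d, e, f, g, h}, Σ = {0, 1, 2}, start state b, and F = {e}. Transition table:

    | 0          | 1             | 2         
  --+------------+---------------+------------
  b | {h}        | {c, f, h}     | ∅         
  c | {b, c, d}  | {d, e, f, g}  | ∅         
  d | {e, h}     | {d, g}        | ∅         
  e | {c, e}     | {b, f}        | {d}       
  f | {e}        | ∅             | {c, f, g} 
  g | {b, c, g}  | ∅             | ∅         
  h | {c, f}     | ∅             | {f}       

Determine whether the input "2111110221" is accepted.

No

Start in {b}.
Read '2': b→∅; now ∅.
The set is empty and remains empty for the remaining 9 symbols.
The final set ∅ contains no accepting state.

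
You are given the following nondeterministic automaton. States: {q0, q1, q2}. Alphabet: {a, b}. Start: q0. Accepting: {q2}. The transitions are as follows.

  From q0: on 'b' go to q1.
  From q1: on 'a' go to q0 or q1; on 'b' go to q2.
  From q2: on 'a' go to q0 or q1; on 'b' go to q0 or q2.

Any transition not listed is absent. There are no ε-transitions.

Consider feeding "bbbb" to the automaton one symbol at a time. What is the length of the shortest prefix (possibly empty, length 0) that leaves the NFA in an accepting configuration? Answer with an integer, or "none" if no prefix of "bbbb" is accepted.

2

Start in {q0}.
Read 'b': {q0} → {q1}.
Read 'b': {q1} → {q2}.
None of the earlier sets intersect F, but {q2} does.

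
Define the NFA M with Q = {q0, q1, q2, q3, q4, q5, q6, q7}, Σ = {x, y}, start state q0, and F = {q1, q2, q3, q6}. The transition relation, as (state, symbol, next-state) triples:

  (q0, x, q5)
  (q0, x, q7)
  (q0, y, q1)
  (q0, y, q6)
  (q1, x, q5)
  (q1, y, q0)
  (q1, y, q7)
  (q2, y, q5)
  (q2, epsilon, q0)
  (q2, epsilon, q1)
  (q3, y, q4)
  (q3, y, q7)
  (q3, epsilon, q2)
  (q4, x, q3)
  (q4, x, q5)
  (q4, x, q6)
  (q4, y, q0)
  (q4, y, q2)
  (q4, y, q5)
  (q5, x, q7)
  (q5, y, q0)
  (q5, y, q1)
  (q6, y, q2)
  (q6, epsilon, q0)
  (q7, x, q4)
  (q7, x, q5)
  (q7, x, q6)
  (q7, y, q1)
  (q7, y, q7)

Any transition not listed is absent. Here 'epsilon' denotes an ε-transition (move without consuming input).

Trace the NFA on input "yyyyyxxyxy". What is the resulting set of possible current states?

{q0, q1, q2, q4, q5, q6, q7}

Start in {q0}.
Read 'y': q0→{q1, q6}; union {q1, q6}; ε-closure = {q0, q1, q6}.
Read 'y': q0→{q1, q6}, q1→{q0, q7}, q6→{q2}; now {q0, q1, q2, q6, q7}.
Read 'y': q0→{q1, q6}, q1→{q0, q7}, q2→{q5}, q6→{q2}, q7→{q1, q7}; now {q0, q1, q2, q5, q6, q7}.
Read 'y': q0→{q1, q6}, q1→{q0, q7}, q2→{q5}, q5→{q0, q1}, q6→{q2}, q7→{q1, q7}; now {q0, q1, q2, q5, q6, q7}.
Read 'y': q0→{q1, q6}, q1→{q0, q7}, q2→{q5}, q5→{q0, q1}, q6→{q2}, q7→{q1, q7}; now {q0, q1, q2, q5, q6, q7}.
Read 'x': q0→{q5, q7}, q1→{q5}, q2→∅, q5→{q7}, q6→∅, q7→{q4, q5, q6}; union {q4, q5, q6, q7}; ε-closure = {q0, q4, q5, q6, q7}.
Read 'x': q0→{q5, q7}, q4→{q3, q5, q6}, q5→{q7}, q6→∅, q7→{q4, q5, q6}; union {q3, q4, q5, q6, q7}; ε-closure = {q0, q1, q2, q3, q4, q5, q6, q7}.
Read 'y': q0→{q1, q6}, q1→{q0, q7}, q2→{q5}, q3→{q4, q7}, q4→{q0, q2, q5}, q5→{q0, q1}, q6→{q2}, q7→{q1, q7}; now {q0, q1, q2, q4, q5, q6, q7}.
Read 'x': q0→{q5, q7}, q1→{q5}, q2→∅, q4→{q3, q5, q6}, q5→{q7}, q6→∅, q7→{q4, q5, q6}; union {q3, q4, q5, q6, q7}; ε-closure = {q0, q1, q2, q3, q4, q5, q6, q7}.
Read 'y': q0→{q1, q6}, q1→{q0, q7}, q2→{q5}, q3→{q4, q7}, q4→{q0, q2, q5}, q5→{q0, q1}, q6→{q2}, q7→{q1, q7}; now {q0, q1, q2, q4, q5, q6, q7}.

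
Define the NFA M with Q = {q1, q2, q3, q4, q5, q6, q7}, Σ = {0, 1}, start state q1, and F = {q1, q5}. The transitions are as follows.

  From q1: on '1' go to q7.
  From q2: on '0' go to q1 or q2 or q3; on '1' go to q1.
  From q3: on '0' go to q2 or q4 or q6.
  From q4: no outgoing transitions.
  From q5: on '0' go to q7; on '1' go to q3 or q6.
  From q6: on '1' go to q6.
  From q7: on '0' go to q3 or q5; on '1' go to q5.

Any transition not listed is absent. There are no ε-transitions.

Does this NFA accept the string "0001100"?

No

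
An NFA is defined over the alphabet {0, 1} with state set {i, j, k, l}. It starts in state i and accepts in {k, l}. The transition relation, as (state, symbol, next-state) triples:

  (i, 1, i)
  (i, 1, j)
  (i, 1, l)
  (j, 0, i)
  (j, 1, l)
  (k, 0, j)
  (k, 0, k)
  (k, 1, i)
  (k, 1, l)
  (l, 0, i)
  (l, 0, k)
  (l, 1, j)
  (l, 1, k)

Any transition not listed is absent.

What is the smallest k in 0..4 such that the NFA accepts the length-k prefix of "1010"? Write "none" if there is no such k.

1

Start in {i}.
Read '1': {i} → {i, j, l}.
None of the earlier sets intersect F, but {i, j, l} does.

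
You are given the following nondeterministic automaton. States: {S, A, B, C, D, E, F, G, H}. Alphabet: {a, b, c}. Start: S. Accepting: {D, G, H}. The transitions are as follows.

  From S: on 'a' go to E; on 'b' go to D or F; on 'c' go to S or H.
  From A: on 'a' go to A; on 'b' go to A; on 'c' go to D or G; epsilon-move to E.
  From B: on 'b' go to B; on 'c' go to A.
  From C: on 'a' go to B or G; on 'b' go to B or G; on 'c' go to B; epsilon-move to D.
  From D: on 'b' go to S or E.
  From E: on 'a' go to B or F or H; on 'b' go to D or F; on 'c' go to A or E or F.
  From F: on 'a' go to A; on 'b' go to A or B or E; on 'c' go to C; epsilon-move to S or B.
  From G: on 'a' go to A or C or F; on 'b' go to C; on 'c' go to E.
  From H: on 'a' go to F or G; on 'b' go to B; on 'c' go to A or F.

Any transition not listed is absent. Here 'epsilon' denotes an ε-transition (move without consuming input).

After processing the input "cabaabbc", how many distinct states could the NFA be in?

9

Start in {S}.
Read 'c': S→{S, H}; now {S, H}.
Read 'a': S→{E}, H→{F, G}; union {E, F, G}; ε-closure = {S, B, E, F, G}.
Read 'b': S→{D, F}, B→{B}, E→{D, F}, F→{A, B, E}, G→{C}; union {A, B, C, D, E, F}; ε-closure = {S, A, B, C, D, E, F}.
Read 'a': S→{E}, A→{A}, B→∅, C→{B, G}, D→∅, E→{B, F, H}, F→{A}; union {A, B, E, F, G, H}; ε-closure = {S, A, B, E, F, G, H}.
Read 'a': S→{E}, A→{A}, B→∅, E→{B, F, H}, F→{A}, G→{A, C, F}, H→{F, G}; union {A, B, C, E, F, G, H}; ε-closure = {S, A, B, C, D, E, F, G, H}.
Read 'b': S→{D, F}, A→{A}, B→{B}, C→{B, G}, D→{S, E}, E→{D, F}, F→{A, B, E}, G→{C}, H→{B}; now {S, A, B, C, D, E, F, G}.
Read 'b': S→{D, F}, A→{A}, B→{B}, C→{B, G}, D→{S, E}, E→{D, F}, F→{A, B, E}, G→{C}; now {S, A, B, C, D, E, F, G}.
Read 'c': S→{S, H}, A→{D, G}, B→{A}, C→{B}, D→∅, E→{A, E, F}, F→{C}, G→{E}; now {S, A, B, C, D, E, F, G, H}.
That set has 9 states.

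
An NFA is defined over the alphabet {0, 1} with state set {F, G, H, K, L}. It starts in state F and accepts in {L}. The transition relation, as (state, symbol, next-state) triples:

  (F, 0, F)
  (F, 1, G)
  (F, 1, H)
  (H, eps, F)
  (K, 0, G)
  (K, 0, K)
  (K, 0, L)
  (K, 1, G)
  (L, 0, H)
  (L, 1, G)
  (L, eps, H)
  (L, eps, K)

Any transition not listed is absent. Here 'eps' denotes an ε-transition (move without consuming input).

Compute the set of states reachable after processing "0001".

Start in {F}.
Read '0': {F} → {F}.
Read '0': {F} → {F}.
Read '0': {F} → {F}.
Read '1': {F} → {F, G, H}.

{F, G, H}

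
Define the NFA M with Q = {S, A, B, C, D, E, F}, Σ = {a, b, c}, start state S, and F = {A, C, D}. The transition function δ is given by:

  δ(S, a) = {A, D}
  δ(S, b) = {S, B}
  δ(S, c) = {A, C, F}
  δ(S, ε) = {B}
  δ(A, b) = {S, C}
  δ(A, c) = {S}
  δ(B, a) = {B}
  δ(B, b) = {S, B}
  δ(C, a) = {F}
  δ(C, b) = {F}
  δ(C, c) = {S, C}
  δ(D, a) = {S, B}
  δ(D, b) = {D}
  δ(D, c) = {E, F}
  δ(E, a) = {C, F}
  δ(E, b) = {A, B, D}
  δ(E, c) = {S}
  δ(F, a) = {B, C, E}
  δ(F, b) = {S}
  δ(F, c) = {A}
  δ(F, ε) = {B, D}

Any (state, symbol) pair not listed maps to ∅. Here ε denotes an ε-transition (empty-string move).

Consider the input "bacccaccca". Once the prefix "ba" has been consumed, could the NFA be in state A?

Yes

Start: ε-closure({S}) = {S, B}.
Read 'b': {S, B} → {S, B}.
Read 'a': {S, B} → {A, B, D}.
State A is in {A, B, D}.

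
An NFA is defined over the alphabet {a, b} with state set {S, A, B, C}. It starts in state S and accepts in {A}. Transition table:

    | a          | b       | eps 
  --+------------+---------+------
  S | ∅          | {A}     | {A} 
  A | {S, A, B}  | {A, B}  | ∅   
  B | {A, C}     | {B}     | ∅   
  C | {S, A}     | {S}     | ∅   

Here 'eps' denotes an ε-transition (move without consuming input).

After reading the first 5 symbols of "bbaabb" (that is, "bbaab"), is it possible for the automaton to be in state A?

Start: ε-closure({S}) = {S, A}.
Read 'b': {S, A} → {A, B}.
Read 'b': {A, B} → {A, B}.
Read 'a': {A, B} → {S, A, B, C}.
Read 'a': {S, A, B, C} → {S, A, B, C}.
Read 'b': {S, A, B, C} → {S, A, B}.
State A is in {S, A, B}.

Yes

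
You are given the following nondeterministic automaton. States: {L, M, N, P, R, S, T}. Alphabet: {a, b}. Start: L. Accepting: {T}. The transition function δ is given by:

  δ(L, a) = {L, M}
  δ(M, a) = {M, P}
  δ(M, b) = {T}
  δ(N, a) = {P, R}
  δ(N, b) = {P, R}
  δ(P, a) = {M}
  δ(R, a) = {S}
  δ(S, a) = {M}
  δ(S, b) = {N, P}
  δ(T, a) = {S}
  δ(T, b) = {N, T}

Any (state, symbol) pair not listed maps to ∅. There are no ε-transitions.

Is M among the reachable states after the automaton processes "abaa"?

Start in {L}.
Read 'a': L→{L, M}; now {L, M}.
Read 'b': L→∅, M→{T}; now {T}.
Read 'a': T→{S}; now {S}.
Read 'a': S→{M}; now {M}.
State M is in {M}.

Yes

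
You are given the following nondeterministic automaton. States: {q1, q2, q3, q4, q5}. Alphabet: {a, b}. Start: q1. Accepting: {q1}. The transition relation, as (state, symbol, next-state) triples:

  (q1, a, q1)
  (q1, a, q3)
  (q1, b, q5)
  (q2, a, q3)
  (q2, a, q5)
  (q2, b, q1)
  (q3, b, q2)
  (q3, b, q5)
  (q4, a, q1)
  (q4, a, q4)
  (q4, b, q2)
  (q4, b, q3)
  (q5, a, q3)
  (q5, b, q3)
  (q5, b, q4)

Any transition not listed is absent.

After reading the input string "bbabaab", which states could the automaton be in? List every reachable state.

{q2, q5}

Start in {q1}.
Read 'b': q1→{q5}; now {q5}.
Read 'b': q5→{q3, q4}; now {q3, q4}.
Read 'a': q3→∅, q4→{q1, q4}; now {q1, q4}.
Read 'b': q1→{q5}, q4→{q2, q3}; now {q2, q3, q5}.
Read 'a': q2→{q3, q5}, q3→∅, q5→{q3}; now {q3, q5}.
Read 'a': q3→∅, q5→{q3}; now {q3}.
Read 'b': q3→{q2, q5}; now {q2, q5}.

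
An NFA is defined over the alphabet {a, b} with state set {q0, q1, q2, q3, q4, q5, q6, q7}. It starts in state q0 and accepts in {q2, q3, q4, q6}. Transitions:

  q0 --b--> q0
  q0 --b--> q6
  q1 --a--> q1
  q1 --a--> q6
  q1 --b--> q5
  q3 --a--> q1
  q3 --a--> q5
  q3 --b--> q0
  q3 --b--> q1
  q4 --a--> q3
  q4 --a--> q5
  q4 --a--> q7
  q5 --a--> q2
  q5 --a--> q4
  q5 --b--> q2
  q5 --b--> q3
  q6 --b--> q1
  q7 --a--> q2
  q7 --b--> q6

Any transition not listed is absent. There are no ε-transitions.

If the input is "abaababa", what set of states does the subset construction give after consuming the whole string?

∅

Start in {q0}.
Read 'a': q0→∅; now ∅.
The set is empty and remains empty for the remaining 7 symbols.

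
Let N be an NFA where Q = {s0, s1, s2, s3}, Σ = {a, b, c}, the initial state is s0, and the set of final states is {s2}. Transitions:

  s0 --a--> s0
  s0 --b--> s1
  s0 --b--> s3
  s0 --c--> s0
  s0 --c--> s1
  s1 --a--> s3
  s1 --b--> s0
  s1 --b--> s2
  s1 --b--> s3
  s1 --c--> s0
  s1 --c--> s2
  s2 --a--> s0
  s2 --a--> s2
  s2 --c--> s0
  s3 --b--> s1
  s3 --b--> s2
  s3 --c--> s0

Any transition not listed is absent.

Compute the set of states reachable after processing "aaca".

{s0, s3}

Start in {s0}.
Read 'a': {s0} → {s0}.
Read 'a': {s0} → {s0}.
Read 'c': {s0} → {s0, s1}.
Read 'a': {s0, s1} → {s0, s3}.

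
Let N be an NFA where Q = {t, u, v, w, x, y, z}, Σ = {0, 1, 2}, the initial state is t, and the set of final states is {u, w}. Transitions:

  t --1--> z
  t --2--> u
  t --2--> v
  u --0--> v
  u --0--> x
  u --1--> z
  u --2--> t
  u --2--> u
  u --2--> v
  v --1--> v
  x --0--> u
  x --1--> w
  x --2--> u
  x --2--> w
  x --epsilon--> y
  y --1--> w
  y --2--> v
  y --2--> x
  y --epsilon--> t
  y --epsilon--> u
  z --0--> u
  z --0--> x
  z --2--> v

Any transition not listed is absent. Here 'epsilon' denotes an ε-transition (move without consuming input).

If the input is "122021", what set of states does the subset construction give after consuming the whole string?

∅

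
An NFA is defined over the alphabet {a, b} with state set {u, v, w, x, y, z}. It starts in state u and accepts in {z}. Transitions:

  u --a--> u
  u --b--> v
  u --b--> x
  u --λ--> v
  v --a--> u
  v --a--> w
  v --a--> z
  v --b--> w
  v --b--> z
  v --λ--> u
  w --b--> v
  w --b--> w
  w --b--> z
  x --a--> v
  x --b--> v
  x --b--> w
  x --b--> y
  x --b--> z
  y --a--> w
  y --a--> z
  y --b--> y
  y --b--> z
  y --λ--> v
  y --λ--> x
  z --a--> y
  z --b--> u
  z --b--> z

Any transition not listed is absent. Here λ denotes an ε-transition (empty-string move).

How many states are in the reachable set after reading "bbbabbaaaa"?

6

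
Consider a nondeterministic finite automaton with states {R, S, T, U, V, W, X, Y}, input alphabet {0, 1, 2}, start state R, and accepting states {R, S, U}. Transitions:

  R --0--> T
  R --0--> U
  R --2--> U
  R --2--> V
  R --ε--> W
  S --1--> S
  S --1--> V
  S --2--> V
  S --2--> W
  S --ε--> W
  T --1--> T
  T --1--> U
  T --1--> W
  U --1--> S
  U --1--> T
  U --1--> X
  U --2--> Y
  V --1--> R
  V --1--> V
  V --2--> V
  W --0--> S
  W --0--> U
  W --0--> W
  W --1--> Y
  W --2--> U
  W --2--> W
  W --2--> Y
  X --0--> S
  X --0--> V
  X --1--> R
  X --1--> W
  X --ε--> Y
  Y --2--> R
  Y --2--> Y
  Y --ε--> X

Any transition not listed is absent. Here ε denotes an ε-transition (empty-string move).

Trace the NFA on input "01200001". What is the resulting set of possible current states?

Start: ε-closure({R}) = {R, W}.
Read '0': R→{T, U}, W→{S, U, W}; now {S, T, U, W}.
Read '1': S→{S, V}, T→{T, U, W}, U→{S, T, X}, W→{Y}; now {S, T, U, V, W, X, Y}.
Read '2': S→{V, W}, T→∅, U→{Y}, V→{V}, W→{U, W, Y}, X→∅, Y→{R, Y}; union {R, U, V, W, Y}; ε-closure = {R, U, V, W, X, Y}.
Read '0': R→{T, U}, U→∅, V→∅, W→{S, U, W}, X→{S, V}, Y→∅; now {S, T, U, V, W}.
Read '0': S→∅, T→∅, U→∅, V→∅, W→{S, U, W}; now {S, U, W}.
Read '0': S→∅, U→∅, W→{S, U, W}; now {S, U, W}.
Read '0': S→∅, U→∅, W→{S, U, W}; now {S, U, W}.
Read '1': S→{S, V}, U→{S, T, X}, W→{Y}; union {S, T, V, X, Y}; ε-closure = {S, T, V, W, X, Y}.

{S, T, V, W, X, Y}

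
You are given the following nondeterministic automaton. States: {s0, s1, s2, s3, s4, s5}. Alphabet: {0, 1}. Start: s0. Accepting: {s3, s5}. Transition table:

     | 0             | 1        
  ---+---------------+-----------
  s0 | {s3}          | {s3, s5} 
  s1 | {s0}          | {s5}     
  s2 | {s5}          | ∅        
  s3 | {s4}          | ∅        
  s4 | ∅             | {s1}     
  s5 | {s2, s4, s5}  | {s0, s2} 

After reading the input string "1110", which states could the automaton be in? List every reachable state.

Start in {s0}.
Read '1': {s0} → {s3, s5}.
Read '1': {s3, s5} → {s0, s2}.
Read '1': {s0, s2} → {s3, s5}.
Read '0': {s3, s5} → {s2, s4, s5}.

{s2, s4, s5}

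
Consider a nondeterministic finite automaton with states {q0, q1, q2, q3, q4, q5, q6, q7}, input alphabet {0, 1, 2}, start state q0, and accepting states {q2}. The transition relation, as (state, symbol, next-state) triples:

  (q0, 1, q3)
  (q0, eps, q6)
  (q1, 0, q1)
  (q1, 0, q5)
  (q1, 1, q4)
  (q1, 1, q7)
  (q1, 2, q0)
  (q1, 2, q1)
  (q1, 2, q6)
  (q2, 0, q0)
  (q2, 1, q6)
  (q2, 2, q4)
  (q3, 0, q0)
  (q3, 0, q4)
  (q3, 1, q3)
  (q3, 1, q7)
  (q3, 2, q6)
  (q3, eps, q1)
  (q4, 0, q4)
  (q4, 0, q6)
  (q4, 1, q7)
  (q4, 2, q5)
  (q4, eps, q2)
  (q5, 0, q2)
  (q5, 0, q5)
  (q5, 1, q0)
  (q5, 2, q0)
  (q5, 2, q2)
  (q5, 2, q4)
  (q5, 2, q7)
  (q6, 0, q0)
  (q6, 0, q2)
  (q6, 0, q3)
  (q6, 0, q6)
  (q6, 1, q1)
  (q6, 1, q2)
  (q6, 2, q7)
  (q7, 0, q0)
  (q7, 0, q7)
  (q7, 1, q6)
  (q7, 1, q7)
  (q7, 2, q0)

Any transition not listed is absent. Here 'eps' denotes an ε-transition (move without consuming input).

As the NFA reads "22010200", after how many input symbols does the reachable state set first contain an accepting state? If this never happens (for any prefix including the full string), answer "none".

3

Start: ε-closure({q0}) = {q0, q6}.
Read '2': {q0, q6} → {q7}.
Read '2': {q7} → {q0, q6}.
Read '0': {q0, q6} → {q0, q1, q2, q3, q6}.
None of the earlier sets intersect F, but {q0, q1, q2, q3, q6} does.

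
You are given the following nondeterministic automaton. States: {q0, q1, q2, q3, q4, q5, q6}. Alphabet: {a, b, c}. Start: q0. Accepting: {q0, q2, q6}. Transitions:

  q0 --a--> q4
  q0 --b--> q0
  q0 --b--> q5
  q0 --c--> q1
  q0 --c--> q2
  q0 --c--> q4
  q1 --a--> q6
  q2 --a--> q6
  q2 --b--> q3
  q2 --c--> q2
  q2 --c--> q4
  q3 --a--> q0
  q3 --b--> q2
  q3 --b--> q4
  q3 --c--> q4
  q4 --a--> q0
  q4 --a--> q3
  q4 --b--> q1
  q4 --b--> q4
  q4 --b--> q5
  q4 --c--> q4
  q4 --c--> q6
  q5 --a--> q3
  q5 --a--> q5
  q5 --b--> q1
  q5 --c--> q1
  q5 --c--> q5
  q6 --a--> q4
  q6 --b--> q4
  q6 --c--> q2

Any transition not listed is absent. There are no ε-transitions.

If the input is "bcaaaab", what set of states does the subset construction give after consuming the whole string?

Start in {q0}.
Read 'b': {q0} → {q0, q5}.
Read 'c': {q0, q5} → {q1, q2, q4, q5}.
Read 'a': {q1, q2, q4, q5} → {q0, q3, q5, q6}.
Read 'a': {q0, q3, q5, q6} → {q0, q3, q4, q5}.
Read 'a': {q0, q3, q4, q5} → {q0, q3, q4, q5}.
Read 'a': {q0, q3, q4, q5} → {q0, q3, q4, q5}.
Read 'b': {q0, q3, q4, q5} → {q0, q1, q2, q4, q5}.

{q0, q1, q2, q4, q5}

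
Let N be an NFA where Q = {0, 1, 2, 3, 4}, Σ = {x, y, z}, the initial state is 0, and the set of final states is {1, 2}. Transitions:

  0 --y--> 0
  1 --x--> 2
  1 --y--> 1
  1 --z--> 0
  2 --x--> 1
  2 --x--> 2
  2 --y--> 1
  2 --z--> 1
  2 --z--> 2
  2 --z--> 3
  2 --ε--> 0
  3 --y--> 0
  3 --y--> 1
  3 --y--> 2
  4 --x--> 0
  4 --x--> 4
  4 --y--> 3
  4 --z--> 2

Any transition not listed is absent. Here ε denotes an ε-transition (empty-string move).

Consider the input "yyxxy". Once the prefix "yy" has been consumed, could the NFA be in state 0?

Start in {0}.
Read 'y': 0→{0}; now {0}.
Read 'y': 0→{0}; now {0}.
State 0 is in {0}.

Yes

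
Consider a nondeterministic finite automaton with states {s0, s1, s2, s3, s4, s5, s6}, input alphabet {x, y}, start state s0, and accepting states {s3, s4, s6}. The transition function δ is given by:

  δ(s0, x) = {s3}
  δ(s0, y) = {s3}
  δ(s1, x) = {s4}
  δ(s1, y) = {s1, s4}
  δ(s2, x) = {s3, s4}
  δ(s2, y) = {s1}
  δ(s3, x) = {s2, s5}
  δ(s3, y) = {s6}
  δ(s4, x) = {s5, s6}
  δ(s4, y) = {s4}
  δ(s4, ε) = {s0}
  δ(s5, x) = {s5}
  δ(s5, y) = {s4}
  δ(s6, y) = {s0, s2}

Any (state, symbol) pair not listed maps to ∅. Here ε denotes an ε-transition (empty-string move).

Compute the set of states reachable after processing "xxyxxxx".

Start in {s0}.
Read 'x': s0→{s3}; now {s3}.
Read 'x': s3→{s2, s5}; now {s2, s5}.
Read 'y': s2→{s1}, s5→{s4}; union {s1, s4}; ε-closure = {s0, s1, s4}.
Read 'x': s0→{s3}, s1→{s4}, s4→{s5, s6}; union {s3, s4, s5, s6}; ε-closure = {s0, s3, s4, s5, s6}.
Read 'x': s0→{s3}, s3→{s2, s5}, s4→{s5, s6}, s5→{s5}, s6→∅; now {s2, s3, s5, s6}.
Read 'x': s2→{s3, s4}, s3→{s2, s5}, s5→{s5}, s6→∅; union {s2, s3, s4, s5}; ε-closure = {s0, s2, s3, s4, s5}.
Read 'x': s0→{s3}, s2→{s3, s4}, s3→{s2, s5}, s4→{s5, s6}, s5→{s5}; union {s2, s3, s4, s5, s6}; ε-closure = {s0, s2, s3, s4, s5, s6}.

{s0, s2, s3, s4, s5, s6}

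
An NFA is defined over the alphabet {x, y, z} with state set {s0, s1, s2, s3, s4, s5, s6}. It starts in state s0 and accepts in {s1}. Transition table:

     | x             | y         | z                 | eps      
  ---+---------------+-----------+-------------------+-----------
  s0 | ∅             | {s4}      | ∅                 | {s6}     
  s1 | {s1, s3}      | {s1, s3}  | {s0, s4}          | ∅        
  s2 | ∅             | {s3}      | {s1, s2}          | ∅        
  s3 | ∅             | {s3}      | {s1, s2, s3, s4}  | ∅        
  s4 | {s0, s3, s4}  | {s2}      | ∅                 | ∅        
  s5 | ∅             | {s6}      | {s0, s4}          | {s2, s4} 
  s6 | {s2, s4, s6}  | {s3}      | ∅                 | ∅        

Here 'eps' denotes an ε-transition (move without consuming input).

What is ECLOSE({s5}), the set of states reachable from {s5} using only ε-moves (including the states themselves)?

{s2, s4, s5}

Begin with {s5}.
ε-move s5 → s2; add s2.
ε-move s5 → s4; add s4.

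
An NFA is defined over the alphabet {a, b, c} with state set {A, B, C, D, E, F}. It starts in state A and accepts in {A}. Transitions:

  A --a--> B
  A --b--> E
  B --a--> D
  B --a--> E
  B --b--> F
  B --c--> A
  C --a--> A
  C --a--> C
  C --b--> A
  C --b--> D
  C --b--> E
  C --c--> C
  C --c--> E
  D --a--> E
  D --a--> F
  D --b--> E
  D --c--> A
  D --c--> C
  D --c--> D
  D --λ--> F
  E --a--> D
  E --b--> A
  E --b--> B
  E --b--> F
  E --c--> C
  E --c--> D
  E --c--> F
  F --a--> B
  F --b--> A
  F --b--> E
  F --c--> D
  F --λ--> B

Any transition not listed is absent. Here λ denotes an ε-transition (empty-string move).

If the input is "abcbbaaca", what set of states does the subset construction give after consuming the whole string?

{A, B, C, D, E, F}

Start in {A}.
Read 'a': A→{B}; now {B}.
Read 'b': B→{F}; union {F}; ε-closure = {B, F}.
Read 'c': B→{A}, F→{D}; union {A, D}; ε-closure = {A, B, D, F}.
Read 'b': A→{E}, B→{F}, D→{E}, F→{A, E}; union {A, E, F}; ε-closure = {A, B, E, F}.
Read 'b': A→{E}, B→{F}, E→{A, B, F}, F→{A, E}; now {A, B, E, F}.
Read 'a': A→{B}, B→{D, E}, E→{D}, F→{B}; union {B, D, E}; ε-closure = {B, D, E, F}.
Read 'a': B→{D, E}, D→{E, F}, E→{D}, F→{B}; now {B, D, E, F}.
Read 'c': B→{A}, D→{A, C, D}, E→{C, D, F}, F→{D}; union {A, C, D, F}; ε-closure = {A, B, C, D, F}.
Read 'a': A→{B}, B→{D, E}, C→{A, C}, D→{E, F}, F→{B}; now {A, B, C, D, E, F}.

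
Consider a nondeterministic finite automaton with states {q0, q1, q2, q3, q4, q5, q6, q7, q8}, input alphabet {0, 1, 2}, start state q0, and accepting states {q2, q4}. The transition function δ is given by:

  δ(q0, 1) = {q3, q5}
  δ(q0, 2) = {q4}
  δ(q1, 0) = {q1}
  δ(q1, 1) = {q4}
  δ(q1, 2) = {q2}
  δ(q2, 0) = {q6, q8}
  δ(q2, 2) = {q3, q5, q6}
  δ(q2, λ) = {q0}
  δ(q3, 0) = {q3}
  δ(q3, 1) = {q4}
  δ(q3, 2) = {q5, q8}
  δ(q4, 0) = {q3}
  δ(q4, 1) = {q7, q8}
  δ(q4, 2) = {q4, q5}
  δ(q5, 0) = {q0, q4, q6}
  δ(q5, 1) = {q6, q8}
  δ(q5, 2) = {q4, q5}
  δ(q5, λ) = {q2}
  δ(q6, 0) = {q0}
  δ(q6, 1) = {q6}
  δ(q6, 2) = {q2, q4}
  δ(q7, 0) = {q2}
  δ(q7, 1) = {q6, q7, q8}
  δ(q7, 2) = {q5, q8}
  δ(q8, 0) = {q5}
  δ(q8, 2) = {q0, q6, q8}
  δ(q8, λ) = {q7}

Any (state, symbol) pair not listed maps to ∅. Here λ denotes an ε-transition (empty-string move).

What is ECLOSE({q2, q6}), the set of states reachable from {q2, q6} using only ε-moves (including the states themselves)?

{q0, q2, q6}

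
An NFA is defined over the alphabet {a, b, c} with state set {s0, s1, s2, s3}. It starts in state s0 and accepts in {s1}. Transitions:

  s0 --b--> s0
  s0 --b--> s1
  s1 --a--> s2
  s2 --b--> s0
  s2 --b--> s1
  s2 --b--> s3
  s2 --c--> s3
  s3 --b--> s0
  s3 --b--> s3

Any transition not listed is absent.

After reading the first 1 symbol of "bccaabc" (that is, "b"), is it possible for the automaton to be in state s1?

Start in {s0}.
Read 'b': {s0} → {s0, s1}.
State s1 is in {s0, s1}.

Yes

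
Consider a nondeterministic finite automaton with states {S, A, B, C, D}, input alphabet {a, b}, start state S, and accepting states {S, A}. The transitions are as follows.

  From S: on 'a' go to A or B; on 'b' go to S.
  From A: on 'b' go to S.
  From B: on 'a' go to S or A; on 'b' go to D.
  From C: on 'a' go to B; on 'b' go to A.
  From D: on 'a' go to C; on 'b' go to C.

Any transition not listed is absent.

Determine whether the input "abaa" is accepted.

Start in {S}.
Read 'a': S→{A, B}; now {A, B}.
Read 'b': A→{S}, B→{D}; now {S, D}.
Read 'a': S→{A, B}, D→{C}; now {A, B, C}.
Read 'a': A→∅, B→{S, A}, C→{B}; now {S, A, B}.
The final set {S, A, B} contains the accepting states S, A.

Yes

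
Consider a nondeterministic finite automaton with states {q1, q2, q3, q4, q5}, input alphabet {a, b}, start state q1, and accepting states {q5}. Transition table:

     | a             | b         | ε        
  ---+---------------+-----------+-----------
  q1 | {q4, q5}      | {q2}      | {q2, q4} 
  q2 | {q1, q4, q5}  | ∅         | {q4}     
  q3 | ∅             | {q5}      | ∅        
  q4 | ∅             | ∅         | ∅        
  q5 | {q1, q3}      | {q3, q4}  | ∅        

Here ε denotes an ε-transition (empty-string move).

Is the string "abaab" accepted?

Start: ε-closure({q1}) = {q1, q2, q4}.
Read 'a': {q1, q2, q4} → {q1, q2, q4, q5}.
Read 'b': {q1, q2, q4, q5} → {q2, q3, q4}.
Read 'a': {q2, q3, q4} → {q1, q2, q4, q5}.
Read 'a': {q1, q2, q4, q5} → {q1, q2, q3, q4, q5}.
Read 'b': {q1, q2, q3, q4, q5} → {q2, q3, q4, q5}.
The final set {q2, q3, q4, q5} contains the accepting state q5.

Yes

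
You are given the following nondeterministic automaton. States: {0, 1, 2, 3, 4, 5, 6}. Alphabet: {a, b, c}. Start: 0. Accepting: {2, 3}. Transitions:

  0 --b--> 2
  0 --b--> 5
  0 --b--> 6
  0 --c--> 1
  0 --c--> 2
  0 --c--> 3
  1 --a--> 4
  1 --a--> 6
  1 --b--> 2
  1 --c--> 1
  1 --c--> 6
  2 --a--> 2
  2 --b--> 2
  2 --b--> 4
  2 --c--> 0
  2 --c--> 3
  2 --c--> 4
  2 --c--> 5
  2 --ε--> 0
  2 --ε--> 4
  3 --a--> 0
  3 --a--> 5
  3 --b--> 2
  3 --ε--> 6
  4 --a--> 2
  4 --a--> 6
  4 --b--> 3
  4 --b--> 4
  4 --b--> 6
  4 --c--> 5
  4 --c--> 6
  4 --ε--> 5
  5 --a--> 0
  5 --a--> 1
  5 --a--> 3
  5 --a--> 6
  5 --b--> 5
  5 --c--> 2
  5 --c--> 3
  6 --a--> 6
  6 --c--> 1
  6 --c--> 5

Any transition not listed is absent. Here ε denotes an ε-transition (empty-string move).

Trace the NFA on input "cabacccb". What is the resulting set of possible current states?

{0, 2, 3, 4, 5, 6}

Start in {0}.
Read 'c': 0→{1, 2, 3}; union {1, 2, 3}; ε-closure = {0, 1, 2, 3, 4, 5, 6}.
Read 'a': 0→∅, 1→{4, 6}, 2→{2}, 3→{0, 5}, 4→{2, 6}, 5→{0, 1, 3, 6}, 6→{6}; now {0, 1, 2, 3, 4, 5, 6}.
Read 'b': 0→{2, 5, 6}, 1→{2}, 2→{2, 4}, 3→{2}, 4→{3, 4, 6}, 5→{5}, 6→∅; union {2, 3, 4, 5, 6}; ε-closure = {0, 2, 3, 4, 5, 6}.
Read 'a': 0→∅, 2→{2}, 3→{0, 5}, 4→{2, 6}, 5→{0, 1, 3, 6}, 6→{6}; union {0, 1, 2, 3, 5, 6}; ε-closure = {0, 1, 2, 3, 4, 5, 6}.
Read 'c': 0→{1, 2, 3}, 1→{1, 6}, 2→{0, 3, 4, 5}, 3→∅, 4→{5, 6}, 5→{2, 3}, 6→{1, 5}; now {0, 1, 2, 3, 4, 5, 6}.
Read 'c': 0→{1, 2, 3}, 1→{1, 6}, 2→{0, 3, 4, 5}, 3→∅, 4→{5, 6}, 5→{2, 3}, 6→{1, 5}; now {0, 1, 2, 3, 4, 5, 6}.
Read 'c': 0→{1, 2, 3}, 1→{1, 6}, 2→{0, 3, 4, 5}, 3→∅, 4→{5, 6}, 5→{2, 3}, 6→{1, 5}; now {0, 1, 2, 3, 4, 5, 6}.
Read 'b': 0→{2, 5, 6}, 1→{2}, 2→{2, 4}, 3→{2}, 4→{3, 4, 6}, 5→{5}, 6→∅; union {2, 3, 4, 5, 6}; ε-closure = {0, 2, 3, 4, 5, 6}.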